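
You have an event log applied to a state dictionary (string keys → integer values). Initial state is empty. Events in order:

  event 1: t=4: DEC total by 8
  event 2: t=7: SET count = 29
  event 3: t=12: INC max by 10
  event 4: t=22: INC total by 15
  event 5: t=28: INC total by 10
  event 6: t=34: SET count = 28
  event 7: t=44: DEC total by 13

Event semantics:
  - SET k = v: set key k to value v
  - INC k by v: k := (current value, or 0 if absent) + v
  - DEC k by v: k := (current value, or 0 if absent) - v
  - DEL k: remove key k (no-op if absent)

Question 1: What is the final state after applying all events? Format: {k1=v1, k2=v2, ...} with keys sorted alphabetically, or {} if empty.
  after event 1 (t=4: DEC total by 8): {total=-8}
  after event 2 (t=7: SET count = 29): {count=29, total=-8}
  after event 3 (t=12: INC max by 10): {count=29, max=10, total=-8}
  after event 4 (t=22: INC total by 15): {count=29, max=10, total=7}
  after event 5 (t=28: INC total by 10): {count=29, max=10, total=17}
  after event 6 (t=34: SET count = 28): {count=28, max=10, total=17}
  after event 7 (t=44: DEC total by 13): {count=28, max=10, total=4}

Answer: {count=28, max=10, total=4}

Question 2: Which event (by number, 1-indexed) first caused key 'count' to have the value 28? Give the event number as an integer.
Looking for first event where count becomes 28:
  event 2: count = 29
  event 3: count = 29
  event 4: count = 29
  event 5: count = 29
  event 6: count 29 -> 28  <-- first match

Answer: 6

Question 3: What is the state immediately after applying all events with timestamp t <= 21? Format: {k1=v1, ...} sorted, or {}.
Answer: {count=29, max=10, total=-8}

Derivation:
Apply events with t <= 21 (3 events):
  after event 1 (t=4: DEC total by 8): {total=-8}
  after event 2 (t=7: SET count = 29): {count=29, total=-8}
  after event 3 (t=12: INC max by 10): {count=29, max=10, total=-8}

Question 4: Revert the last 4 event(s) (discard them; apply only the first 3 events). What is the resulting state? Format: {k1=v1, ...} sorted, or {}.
Answer: {count=29, max=10, total=-8}

Derivation:
Keep first 3 events (discard last 4):
  after event 1 (t=4: DEC total by 8): {total=-8}
  after event 2 (t=7: SET count = 29): {count=29, total=-8}
  after event 3 (t=12: INC max by 10): {count=29, max=10, total=-8}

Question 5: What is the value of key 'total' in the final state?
Answer: 4

Derivation:
Track key 'total' through all 7 events:
  event 1 (t=4: DEC total by 8): total (absent) -> -8
  event 2 (t=7: SET count = 29): total unchanged
  event 3 (t=12: INC max by 10): total unchanged
  event 4 (t=22: INC total by 15): total -8 -> 7
  event 5 (t=28: INC total by 10): total 7 -> 17
  event 6 (t=34: SET count = 28): total unchanged
  event 7 (t=44: DEC total by 13): total 17 -> 4
Final: total = 4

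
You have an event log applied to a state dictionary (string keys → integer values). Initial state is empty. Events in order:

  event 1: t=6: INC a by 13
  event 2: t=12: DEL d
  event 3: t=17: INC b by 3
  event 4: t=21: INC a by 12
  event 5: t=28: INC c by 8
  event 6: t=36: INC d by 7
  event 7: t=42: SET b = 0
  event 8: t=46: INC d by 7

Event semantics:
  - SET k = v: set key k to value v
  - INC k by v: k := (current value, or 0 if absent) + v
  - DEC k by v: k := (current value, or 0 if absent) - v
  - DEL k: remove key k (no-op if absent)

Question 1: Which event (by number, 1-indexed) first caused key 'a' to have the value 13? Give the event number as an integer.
Looking for first event where a becomes 13:
  event 1: a (absent) -> 13  <-- first match

Answer: 1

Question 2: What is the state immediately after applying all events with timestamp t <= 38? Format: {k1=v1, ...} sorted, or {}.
Apply events with t <= 38 (6 events):
  after event 1 (t=6: INC a by 13): {a=13}
  after event 2 (t=12: DEL d): {a=13}
  after event 3 (t=17: INC b by 3): {a=13, b=3}
  after event 4 (t=21: INC a by 12): {a=25, b=3}
  after event 5 (t=28: INC c by 8): {a=25, b=3, c=8}
  after event 6 (t=36: INC d by 7): {a=25, b=3, c=8, d=7}

Answer: {a=25, b=3, c=8, d=7}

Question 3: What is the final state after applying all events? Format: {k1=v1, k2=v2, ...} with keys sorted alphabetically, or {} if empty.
  after event 1 (t=6: INC a by 13): {a=13}
  after event 2 (t=12: DEL d): {a=13}
  after event 3 (t=17: INC b by 3): {a=13, b=3}
  after event 4 (t=21: INC a by 12): {a=25, b=3}
  after event 5 (t=28: INC c by 8): {a=25, b=3, c=8}
  after event 6 (t=36: INC d by 7): {a=25, b=3, c=8, d=7}
  after event 7 (t=42: SET b = 0): {a=25, b=0, c=8, d=7}
  after event 8 (t=46: INC d by 7): {a=25, b=0, c=8, d=14}

Answer: {a=25, b=0, c=8, d=14}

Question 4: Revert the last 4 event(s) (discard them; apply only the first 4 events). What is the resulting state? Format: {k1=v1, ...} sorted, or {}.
Keep first 4 events (discard last 4):
  after event 1 (t=6: INC a by 13): {a=13}
  after event 2 (t=12: DEL d): {a=13}
  after event 3 (t=17: INC b by 3): {a=13, b=3}
  after event 4 (t=21: INC a by 12): {a=25, b=3}

Answer: {a=25, b=3}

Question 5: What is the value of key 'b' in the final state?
Track key 'b' through all 8 events:
  event 1 (t=6: INC a by 13): b unchanged
  event 2 (t=12: DEL d): b unchanged
  event 3 (t=17: INC b by 3): b (absent) -> 3
  event 4 (t=21: INC a by 12): b unchanged
  event 5 (t=28: INC c by 8): b unchanged
  event 6 (t=36: INC d by 7): b unchanged
  event 7 (t=42: SET b = 0): b 3 -> 0
  event 8 (t=46: INC d by 7): b unchanged
Final: b = 0

Answer: 0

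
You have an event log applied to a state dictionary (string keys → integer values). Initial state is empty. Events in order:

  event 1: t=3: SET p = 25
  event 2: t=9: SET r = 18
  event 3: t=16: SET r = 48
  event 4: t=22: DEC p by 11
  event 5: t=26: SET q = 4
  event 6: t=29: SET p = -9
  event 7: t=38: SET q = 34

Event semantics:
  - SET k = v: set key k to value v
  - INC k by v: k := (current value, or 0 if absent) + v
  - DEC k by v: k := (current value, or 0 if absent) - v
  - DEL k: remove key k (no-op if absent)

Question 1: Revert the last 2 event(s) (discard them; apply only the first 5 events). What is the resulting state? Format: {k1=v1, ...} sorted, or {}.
Keep first 5 events (discard last 2):
  after event 1 (t=3: SET p = 25): {p=25}
  after event 2 (t=9: SET r = 18): {p=25, r=18}
  after event 3 (t=16: SET r = 48): {p=25, r=48}
  after event 4 (t=22: DEC p by 11): {p=14, r=48}
  after event 5 (t=26: SET q = 4): {p=14, q=4, r=48}

Answer: {p=14, q=4, r=48}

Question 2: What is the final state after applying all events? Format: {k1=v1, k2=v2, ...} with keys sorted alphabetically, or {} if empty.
Answer: {p=-9, q=34, r=48}

Derivation:
  after event 1 (t=3: SET p = 25): {p=25}
  after event 2 (t=9: SET r = 18): {p=25, r=18}
  after event 3 (t=16: SET r = 48): {p=25, r=48}
  after event 4 (t=22: DEC p by 11): {p=14, r=48}
  after event 5 (t=26: SET q = 4): {p=14, q=4, r=48}
  after event 6 (t=29: SET p = -9): {p=-9, q=4, r=48}
  after event 7 (t=38: SET q = 34): {p=-9, q=34, r=48}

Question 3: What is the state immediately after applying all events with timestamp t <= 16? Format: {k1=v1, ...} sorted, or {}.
Answer: {p=25, r=48}

Derivation:
Apply events with t <= 16 (3 events):
  after event 1 (t=3: SET p = 25): {p=25}
  after event 2 (t=9: SET r = 18): {p=25, r=18}
  after event 3 (t=16: SET r = 48): {p=25, r=48}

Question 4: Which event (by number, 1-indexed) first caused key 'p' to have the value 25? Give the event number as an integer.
Looking for first event where p becomes 25:
  event 1: p (absent) -> 25  <-- first match

Answer: 1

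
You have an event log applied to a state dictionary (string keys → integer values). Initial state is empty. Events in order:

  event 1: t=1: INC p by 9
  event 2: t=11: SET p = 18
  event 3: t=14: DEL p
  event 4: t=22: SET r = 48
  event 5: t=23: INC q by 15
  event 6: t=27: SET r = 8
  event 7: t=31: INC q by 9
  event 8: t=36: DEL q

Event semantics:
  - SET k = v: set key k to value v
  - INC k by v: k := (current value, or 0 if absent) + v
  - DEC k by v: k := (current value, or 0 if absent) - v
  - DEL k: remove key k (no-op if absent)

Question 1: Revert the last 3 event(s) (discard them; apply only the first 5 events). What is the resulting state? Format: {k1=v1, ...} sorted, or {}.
Keep first 5 events (discard last 3):
  after event 1 (t=1: INC p by 9): {p=9}
  after event 2 (t=11: SET p = 18): {p=18}
  after event 3 (t=14: DEL p): {}
  after event 4 (t=22: SET r = 48): {r=48}
  after event 5 (t=23: INC q by 15): {q=15, r=48}

Answer: {q=15, r=48}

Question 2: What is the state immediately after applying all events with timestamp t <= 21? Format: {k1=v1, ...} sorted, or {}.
Apply events with t <= 21 (3 events):
  after event 1 (t=1: INC p by 9): {p=9}
  after event 2 (t=11: SET p = 18): {p=18}
  after event 3 (t=14: DEL p): {}

Answer: {}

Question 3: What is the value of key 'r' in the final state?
Answer: 8

Derivation:
Track key 'r' through all 8 events:
  event 1 (t=1: INC p by 9): r unchanged
  event 2 (t=11: SET p = 18): r unchanged
  event 3 (t=14: DEL p): r unchanged
  event 4 (t=22: SET r = 48): r (absent) -> 48
  event 5 (t=23: INC q by 15): r unchanged
  event 6 (t=27: SET r = 8): r 48 -> 8
  event 7 (t=31: INC q by 9): r unchanged
  event 8 (t=36: DEL q): r unchanged
Final: r = 8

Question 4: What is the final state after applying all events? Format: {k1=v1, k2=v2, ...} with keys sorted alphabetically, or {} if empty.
  after event 1 (t=1: INC p by 9): {p=9}
  after event 2 (t=11: SET p = 18): {p=18}
  after event 3 (t=14: DEL p): {}
  after event 4 (t=22: SET r = 48): {r=48}
  after event 5 (t=23: INC q by 15): {q=15, r=48}
  after event 6 (t=27: SET r = 8): {q=15, r=8}
  after event 7 (t=31: INC q by 9): {q=24, r=8}
  after event 8 (t=36: DEL q): {r=8}

Answer: {r=8}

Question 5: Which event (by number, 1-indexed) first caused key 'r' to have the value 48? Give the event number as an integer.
Answer: 4

Derivation:
Looking for first event where r becomes 48:
  event 4: r (absent) -> 48  <-- first match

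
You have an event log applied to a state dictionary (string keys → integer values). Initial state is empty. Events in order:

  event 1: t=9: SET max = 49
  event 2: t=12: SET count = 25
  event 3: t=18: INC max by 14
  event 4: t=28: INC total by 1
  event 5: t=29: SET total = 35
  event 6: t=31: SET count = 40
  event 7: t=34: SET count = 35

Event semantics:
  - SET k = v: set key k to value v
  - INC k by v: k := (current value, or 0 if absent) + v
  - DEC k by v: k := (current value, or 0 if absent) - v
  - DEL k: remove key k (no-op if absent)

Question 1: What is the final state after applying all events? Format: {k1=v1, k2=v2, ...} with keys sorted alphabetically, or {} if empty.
  after event 1 (t=9: SET max = 49): {max=49}
  after event 2 (t=12: SET count = 25): {count=25, max=49}
  after event 3 (t=18: INC max by 14): {count=25, max=63}
  after event 4 (t=28: INC total by 1): {count=25, max=63, total=1}
  after event 5 (t=29: SET total = 35): {count=25, max=63, total=35}
  after event 6 (t=31: SET count = 40): {count=40, max=63, total=35}
  after event 7 (t=34: SET count = 35): {count=35, max=63, total=35}

Answer: {count=35, max=63, total=35}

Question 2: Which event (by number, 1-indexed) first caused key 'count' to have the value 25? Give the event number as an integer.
Looking for first event where count becomes 25:
  event 2: count (absent) -> 25  <-- first match

Answer: 2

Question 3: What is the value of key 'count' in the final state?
Track key 'count' through all 7 events:
  event 1 (t=9: SET max = 49): count unchanged
  event 2 (t=12: SET count = 25): count (absent) -> 25
  event 3 (t=18: INC max by 14): count unchanged
  event 4 (t=28: INC total by 1): count unchanged
  event 5 (t=29: SET total = 35): count unchanged
  event 6 (t=31: SET count = 40): count 25 -> 40
  event 7 (t=34: SET count = 35): count 40 -> 35
Final: count = 35

Answer: 35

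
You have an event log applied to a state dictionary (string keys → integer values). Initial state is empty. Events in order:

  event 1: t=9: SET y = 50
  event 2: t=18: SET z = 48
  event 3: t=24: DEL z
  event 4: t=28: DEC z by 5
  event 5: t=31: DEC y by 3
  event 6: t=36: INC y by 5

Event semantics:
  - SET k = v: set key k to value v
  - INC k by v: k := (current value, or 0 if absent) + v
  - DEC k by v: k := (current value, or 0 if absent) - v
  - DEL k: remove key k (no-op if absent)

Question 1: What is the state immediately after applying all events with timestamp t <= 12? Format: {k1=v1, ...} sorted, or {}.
Answer: {y=50}

Derivation:
Apply events with t <= 12 (1 events):
  after event 1 (t=9: SET y = 50): {y=50}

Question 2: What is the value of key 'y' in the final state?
Track key 'y' through all 6 events:
  event 1 (t=9: SET y = 50): y (absent) -> 50
  event 2 (t=18: SET z = 48): y unchanged
  event 3 (t=24: DEL z): y unchanged
  event 4 (t=28: DEC z by 5): y unchanged
  event 5 (t=31: DEC y by 3): y 50 -> 47
  event 6 (t=36: INC y by 5): y 47 -> 52
Final: y = 52

Answer: 52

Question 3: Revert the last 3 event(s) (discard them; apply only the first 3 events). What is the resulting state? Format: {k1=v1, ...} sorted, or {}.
Keep first 3 events (discard last 3):
  after event 1 (t=9: SET y = 50): {y=50}
  after event 2 (t=18: SET z = 48): {y=50, z=48}
  after event 3 (t=24: DEL z): {y=50}

Answer: {y=50}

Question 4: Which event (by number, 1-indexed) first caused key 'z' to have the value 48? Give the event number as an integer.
Looking for first event where z becomes 48:
  event 2: z (absent) -> 48  <-- first match

Answer: 2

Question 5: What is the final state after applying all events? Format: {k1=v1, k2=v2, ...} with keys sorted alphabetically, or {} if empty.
Answer: {y=52, z=-5}

Derivation:
  after event 1 (t=9: SET y = 50): {y=50}
  after event 2 (t=18: SET z = 48): {y=50, z=48}
  after event 3 (t=24: DEL z): {y=50}
  after event 4 (t=28: DEC z by 5): {y=50, z=-5}
  after event 5 (t=31: DEC y by 3): {y=47, z=-5}
  after event 6 (t=36: INC y by 5): {y=52, z=-5}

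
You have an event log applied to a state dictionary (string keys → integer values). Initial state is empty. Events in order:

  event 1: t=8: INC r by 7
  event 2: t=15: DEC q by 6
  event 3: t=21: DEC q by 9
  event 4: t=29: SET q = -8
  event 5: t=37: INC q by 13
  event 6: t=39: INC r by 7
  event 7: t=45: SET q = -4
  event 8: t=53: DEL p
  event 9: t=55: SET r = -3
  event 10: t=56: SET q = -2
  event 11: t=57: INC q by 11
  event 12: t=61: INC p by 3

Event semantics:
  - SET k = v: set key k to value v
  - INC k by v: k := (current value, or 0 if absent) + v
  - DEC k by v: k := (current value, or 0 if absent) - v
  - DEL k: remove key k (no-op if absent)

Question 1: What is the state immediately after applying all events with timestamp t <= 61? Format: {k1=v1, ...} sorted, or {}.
Apply events with t <= 61 (12 events):
  after event 1 (t=8: INC r by 7): {r=7}
  after event 2 (t=15: DEC q by 6): {q=-6, r=7}
  after event 3 (t=21: DEC q by 9): {q=-15, r=7}
  after event 4 (t=29: SET q = -8): {q=-8, r=7}
  after event 5 (t=37: INC q by 13): {q=5, r=7}
  after event 6 (t=39: INC r by 7): {q=5, r=14}
  after event 7 (t=45: SET q = -4): {q=-4, r=14}
  after event 8 (t=53: DEL p): {q=-4, r=14}
  after event 9 (t=55: SET r = -3): {q=-4, r=-3}
  after event 10 (t=56: SET q = -2): {q=-2, r=-3}
  after event 11 (t=57: INC q by 11): {q=9, r=-3}
  after event 12 (t=61: INC p by 3): {p=3, q=9, r=-3}

Answer: {p=3, q=9, r=-3}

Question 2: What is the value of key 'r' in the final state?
Answer: -3

Derivation:
Track key 'r' through all 12 events:
  event 1 (t=8: INC r by 7): r (absent) -> 7
  event 2 (t=15: DEC q by 6): r unchanged
  event 3 (t=21: DEC q by 9): r unchanged
  event 4 (t=29: SET q = -8): r unchanged
  event 5 (t=37: INC q by 13): r unchanged
  event 6 (t=39: INC r by 7): r 7 -> 14
  event 7 (t=45: SET q = -4): r unchanged
  event 8 (t=53: DEL p): r unchanged
  event 9 (t=55: SET r = -3): r 14 -> -3
  event 10 (t=56: SET q = -2): r unchanged
  event 11 (t=57: INC q by 11): r unchanged
  event 12 (t=61: INC p by 3): r unchanged
Final: r = -3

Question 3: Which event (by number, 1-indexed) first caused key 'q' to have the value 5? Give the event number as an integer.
Looking for first event where q becomes 5:
  event 2: q = -6
  event 3: q = -15
  event 4: q = -8
  event 5: q -8 -> 5  <-- first match

Answer: 5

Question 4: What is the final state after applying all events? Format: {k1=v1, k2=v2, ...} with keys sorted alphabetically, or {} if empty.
Answer: {p=3, q=9, r=-3}

Derivation:
  after event 1 (t=8: INC r by 7): {r=7}
  after event 2 (t=15: DEC q by 6): {q=-6, r=7}
  after event 3 (t=21: DEC q by 9): {q=-15, r=7}
  after event 4 (t=29: SET q = -8): {q=-8, r=7}
  after event 5 (t=37: INC q by 13): {q=5, r=7}
  after event 6 (t=39: INC r by 7): {q=5, r=14}
  after event 7 (t=45: SET q = -4): {q=-4, r=14}
  after event 8 (t=53: DEL p): {q=-4, r=14}
  after event 9 (t=55: SET r = -3): {q=-4, r=-3}
  after event 10 (t=56: SET q = -2): {q=-2, r=-3}
  after event 11 (t=57: INC q by 11): {q=9, r=-3}
  after event 12 (t=61: INC p by 3): {p=3, q=9, r=-3}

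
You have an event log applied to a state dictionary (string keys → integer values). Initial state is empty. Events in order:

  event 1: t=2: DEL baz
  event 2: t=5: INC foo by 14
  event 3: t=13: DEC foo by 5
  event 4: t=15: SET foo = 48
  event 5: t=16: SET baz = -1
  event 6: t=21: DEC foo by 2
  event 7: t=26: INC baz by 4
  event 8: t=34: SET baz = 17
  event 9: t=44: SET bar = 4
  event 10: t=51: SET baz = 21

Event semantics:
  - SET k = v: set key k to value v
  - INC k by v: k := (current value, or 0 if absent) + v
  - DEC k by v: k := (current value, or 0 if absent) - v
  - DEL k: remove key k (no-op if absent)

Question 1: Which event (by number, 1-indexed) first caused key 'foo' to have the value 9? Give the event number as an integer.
Answer: 3

Derivation:
Looking for first event where foo becomes 9:
  event 2: foo = 14
  event 3: foo 14 -> 9  <-- first match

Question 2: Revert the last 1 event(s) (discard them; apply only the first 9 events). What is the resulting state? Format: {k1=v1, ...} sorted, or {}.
Answer: {bar=4, baz=17, foo=46}

Derivation:
Keep first 9 events (discard last 1):
  after event 1 (t=2: DEL baz): {}
  after event 2 (t=5: INC foo by 14): {foo=14}
  after event 3 (t=13: DEC foo by 5): {foo=9}
  after event 4 (t=15: SET foo = 48): {foo=48}
  after event 5 (t=16: SET baz = -1): {baz=-1, foo=48}
  after event 6 (t=21: DEC foo by 2): {baz=-1, foo=46}
  after event 7 (t=26: INC baz by 4): {baz=3, foo=46}
  after event 8 (t=34: SET baz = 17): {baz=17, foo=46}
  after event 9 (t=44: SET bar = 4): {bar=4, baz=17, foo=46}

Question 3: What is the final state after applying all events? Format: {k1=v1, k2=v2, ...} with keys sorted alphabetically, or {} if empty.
Answer: {bar=4, baz=21, foo=46}

Derivation:
  after event 1 (t=2: DEL baz): {}
  after event 2 (t=5: INC foo by 14): {foo=14}
  after event 3 (t=13: DEC foo by 5): {foo=9}
  after event 4 (t=15: SET foo = 48): {foo=48}
  after event 5 (t=16: SET baz = -1): {baz=-1, foo=48}
  after event 6 (t=21: DEC foo by 2): {baz=-1, foo=46}
  after event 7 (t=26: INC baz by 4): {baz=3, foo=46}
  after event 8 (t=34: SET baz = 17): {baz=17, foo=46}
  after event 9 (t=44: SET bar = 4): {bar=4, baz=17, foo=46}
  after event 10 (t=51: SET baz = 21): {bar=4, baz=21, foo=46}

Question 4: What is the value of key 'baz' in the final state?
Track key 'baz' through all 10 events:
  event 1 (t=2: DEL baz): baz (absent) -> (absent)
  event 2 (t=5: INC foo by 14): baz unchanged
  event 3 (t=13: DEC foo by 5): baz unchanged
  event 4 (t=15: SET foo = 48): baz unchanged
  event 5 (t=16: SET baz = -1): baz (absent) -> -1
  event 6 (t=21: DEC foo by 2): baz unchanged
  event 7 (t=26: INC baz by 4): baz -1 -> 3
  event 8 (t=34: SET baz = 17): baz 3 -> 17
  event 9 (t=44: SET bar = 4): baz unchanged
  event 10 (t=51: SET baz = 21): baz 17 -> 21
Final: baz = 21

Answer: 21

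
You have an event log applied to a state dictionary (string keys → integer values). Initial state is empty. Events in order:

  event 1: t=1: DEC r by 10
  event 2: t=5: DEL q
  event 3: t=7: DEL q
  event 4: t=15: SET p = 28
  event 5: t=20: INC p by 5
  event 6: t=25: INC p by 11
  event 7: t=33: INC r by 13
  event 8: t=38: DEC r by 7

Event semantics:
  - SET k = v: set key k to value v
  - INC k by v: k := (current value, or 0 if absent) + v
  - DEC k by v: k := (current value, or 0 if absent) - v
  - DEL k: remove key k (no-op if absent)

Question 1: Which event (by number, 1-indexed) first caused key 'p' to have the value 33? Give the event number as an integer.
Looking for first event where p becomes 33:
  event 4: p = 28
  event 5: p 28 -> 33  <-- first match

Answer: 5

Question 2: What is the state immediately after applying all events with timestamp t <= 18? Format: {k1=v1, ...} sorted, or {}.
Answer: {p=28, r=-10}

Derivation:
Apply events with t <= 18 (4 events):
  after event 1 (t=1: DEC r by 10): {r=-10}
  after event 2 (t=5: DEL q): {r=-10}
  after event 3 (t=7: DEL q): {r=-10}
  after event 4 (t=15: SET p = 28): {p=28, r=-10}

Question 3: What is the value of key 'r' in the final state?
Track key 'r' through all 8 events:
  event 1 (t=1: DEC r by 10): r (absent) -> -10
  event 2 (t=5: DEL q): r unchanged
  event 3 (t=7: DEL q): r unchanged
  event 4 (t=15: SET p = 28): r unchanged
  event 5 (t=20: INC p by 5): r unchanged
  event 6 (t=25: INC p by 11): r unchanged
  event 7 (t=33: INC r by 13): r -10 -> 3
  event 8 (t=38: DEC r by 7): r 3 -> -4
Final: r = -4

Answer: -4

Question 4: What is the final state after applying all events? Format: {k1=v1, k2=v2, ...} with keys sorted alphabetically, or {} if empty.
  after event 1 (t=1: DEC r by 10): {r=-10}
  after event 2 (t=5: DEL q): {r=-10}
  after event 3 (t=7: DEL q): {r=-10}
  after event 4 (t=15: SET p = 28): {p=28, r=-10}
  after event 5 (t=20: INC p by 5): {p=33, r=-10}
  after event 6 (t=25: INC p by 11): {p=44, r=-10}
  after event 7 (t=33: INC r by 13): {p=44, r=3}
  after event 8 (t=38: DEC r by 7): {p=44, r=-4}

Answer: {p=44, r=-4}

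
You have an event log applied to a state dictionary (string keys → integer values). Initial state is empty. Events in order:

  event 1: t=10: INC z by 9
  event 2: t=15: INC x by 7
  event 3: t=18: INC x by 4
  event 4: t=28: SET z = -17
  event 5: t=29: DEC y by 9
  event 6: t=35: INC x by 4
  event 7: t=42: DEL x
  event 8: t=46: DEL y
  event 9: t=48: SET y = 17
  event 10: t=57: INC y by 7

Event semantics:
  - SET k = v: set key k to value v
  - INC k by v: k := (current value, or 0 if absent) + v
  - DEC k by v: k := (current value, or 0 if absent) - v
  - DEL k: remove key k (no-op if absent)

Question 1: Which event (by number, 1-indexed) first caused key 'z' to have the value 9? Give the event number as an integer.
Looking for first event where z becomes 9:
  event 1: z (absent) -> 9  <-- first match

Answer: 1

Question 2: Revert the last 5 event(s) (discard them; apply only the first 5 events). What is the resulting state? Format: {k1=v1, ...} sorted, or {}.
Answer: {x=11, y=-9, z=-17}

Derivation:
Keep first 5 events (discard last 5):
  after event 1 (t=10: INC z by 9): {z=9}
  after event 2 (t=15: INC x by 7): {x=7, z=9}
  after event 3 (t=18: INC x by 4): {x=11, z=9}
  after event 4 (t=28: SET z = -17): {x=11, z=-17}
  after event 5 (t=29: DEC y by 9): {x=11, y=-9, z=-17}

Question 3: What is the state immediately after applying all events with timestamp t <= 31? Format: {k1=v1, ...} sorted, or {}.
Answer: {x=11, y=-9, z=-17}

Derivation:
Apply events with t <= 31 (5 events):
  after event 1 (t=10: INC z by 9): {z=9}
  after event 2 (t=15: INC x by 7): {x=7, z=9}
  after event 3 (t=18: INC x by 4): {x=11, z=9}
  after event 4 (t=28: SET z = -17): {x=11, z=-17}
  after event 5 (t=29: DEC y by 9): {x=11, y=-9, z=-17}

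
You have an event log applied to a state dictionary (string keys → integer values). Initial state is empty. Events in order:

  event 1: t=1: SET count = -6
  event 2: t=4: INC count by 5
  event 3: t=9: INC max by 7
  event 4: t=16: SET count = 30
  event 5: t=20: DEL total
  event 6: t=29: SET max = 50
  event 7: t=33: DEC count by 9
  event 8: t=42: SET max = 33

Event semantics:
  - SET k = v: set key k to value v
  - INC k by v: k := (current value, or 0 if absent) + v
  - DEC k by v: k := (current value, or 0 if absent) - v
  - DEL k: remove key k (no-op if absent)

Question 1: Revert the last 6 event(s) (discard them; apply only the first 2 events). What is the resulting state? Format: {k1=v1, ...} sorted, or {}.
Answer: {count=-1}

Derivation:
Keep first 2 events (discard last 6):
  after event 1 (t=1: SET count = -6): {count=-6}
  after event 2 (t=4: INC count by 5): {count=-1}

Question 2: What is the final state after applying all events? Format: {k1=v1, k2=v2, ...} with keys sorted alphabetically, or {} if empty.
  after event 1 (t=1: SET count = -6): {count=-6}
  after event 2 (t=4: INC count by 5): {count=-1}
  after event 3 (t=9: INC max by 7): {count=-1, max=7}
  after event 4 (t=16: SET count = 30): {count=30, max=7}
  after event 5 (t=20: DEL total): {count=30, max=7}
  after event 6 (t=29: SET max = 50): {count=30, max=50}
  after event 7 (t=33: DEC count by 9): {count=21, max=50}
  after event 8 (t=42: SET max = 33): {count=21, max=33}

Answer: {count=21, max=33}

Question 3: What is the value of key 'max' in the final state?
Track key 'max' through all 8 events:
  event 1 (t=1: SET count = -6): max unchanged
  event 2 (t=4: INC count by 5): max unchanged
  event 3 (t=9: INC max by 7): max (absent) -> 7
  event 4 (t=16: SET count = 30): max unchanged
  event 5 (t=20: DEL total): max unchanged
  event 6 (t=29: SET max = 50): max 7 -> 50
  event 7 (t=33: DEC count by 9): max unchanged
  event 8 (t=42: SET max = 33): max 50 -> 33
Final: max = 33

Answer: 33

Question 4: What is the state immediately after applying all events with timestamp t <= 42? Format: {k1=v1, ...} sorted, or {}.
Apply events with t <= 42 (8 events):
  after event 1 (t=1: SET count = -6): {count=-6}
  after event 2 (t=4: INC count by 5): {count=-1}
  after event 3 (t=9: INC max by 7): {count=-1, max=7}
  after event 4 (t=16: SET count = 30): {count=30, max=7}
  after event 5 (t=20: DEL total): {count=30, max=7}
  after event 6 (t=29: SET max = 50): {count=30, max=50}
  after event 7 (t=33: DEC count by 9): {count=21, max=50}
  after event 8 (t=42: SET max = 33): {count=21, max=33}

Answer: {count=21, max=33}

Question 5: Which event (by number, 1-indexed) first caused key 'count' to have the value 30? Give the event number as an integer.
Answer: 4

Derivation:
Looking for first event where count becomes 30:
  event 1: count = -6
  event 2: count = -1
  event 3: count = -1
  event 4: count -1 -> 30  <-- first match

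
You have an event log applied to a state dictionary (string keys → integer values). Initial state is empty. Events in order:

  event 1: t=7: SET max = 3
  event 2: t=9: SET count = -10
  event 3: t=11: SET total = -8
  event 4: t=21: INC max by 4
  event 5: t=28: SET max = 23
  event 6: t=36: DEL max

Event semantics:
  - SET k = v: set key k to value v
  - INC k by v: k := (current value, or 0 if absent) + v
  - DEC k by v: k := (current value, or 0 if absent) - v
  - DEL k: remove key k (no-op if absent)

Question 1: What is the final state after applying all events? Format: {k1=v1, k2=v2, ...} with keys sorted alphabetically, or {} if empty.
Answer: {count=-10, total=-8}

Derivation:
  after event 1 (t=7: SET max = 3): {max=3}
  after event 2 (t=9: SET count = -10): {count=-10, max=3}
  after event 3 (t=11: SET total = -8): {count=-10, max=3, total=-8}
  after event 4 (t=21: INC max by 4): {count=-10, max=7, total=-8}
  after event 5 (t=28: SET max = 23): {count=-10, max=23, total=-8}
  after event 6 (t=36: DEL max): {count=-10, total=-8}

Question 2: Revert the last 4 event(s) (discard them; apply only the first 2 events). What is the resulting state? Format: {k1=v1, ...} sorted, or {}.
Keep first 2 events (discard last 4):
  after event 1 (t=7: SET max = 3): {max=3}
  after event 2 (t=9: SET count = -10): {count=-10, max=3}

Answer: {count=-10, max=3}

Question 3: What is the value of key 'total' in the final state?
Track key 'total' through all 6 events:
  event 1 (t=7: SET max = 3): total unchanged
  event 2 (t=9: SET count = -10): total unchanged
  event 3 (t=11: SET total = -8): total (absent) -> -8
  event 4 (t=21: INC max by 4): total unchanged
  event 5 (t=28: SET max = 23): total unchanged
  event 6 (t=36: DEL max): total unchanged
Final: total = -8

Answer: -8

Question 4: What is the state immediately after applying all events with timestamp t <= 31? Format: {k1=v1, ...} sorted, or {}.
Answer: {count=-10, max=23, total=-8}

Derivation:
Apply events with t <= 31 (5 events):
  after event 1 (t=7: SET max = 3): {max=3}
  after event 2 (t=9: SET count = -10): {count=-10, max=3}
  after event 3 (t=11: SET total = -8): {count=-10, max=3, total=-8}
  after event 4 (t=21: INC max by 4): {count=-10, max=7, total=-8}
  after event 5 (t=28: SET max = 23): {count=-10, max=23, total=-8}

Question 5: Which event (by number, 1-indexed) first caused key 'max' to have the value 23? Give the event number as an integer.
Answer: 5

Derivation:
Looking for first event where max becomes 23:
  event 1: max = 3
  event 2: max = 3
  event 3: max = 3
  event 4: max = 7
  event 5: max 7 -> 23  <-- first match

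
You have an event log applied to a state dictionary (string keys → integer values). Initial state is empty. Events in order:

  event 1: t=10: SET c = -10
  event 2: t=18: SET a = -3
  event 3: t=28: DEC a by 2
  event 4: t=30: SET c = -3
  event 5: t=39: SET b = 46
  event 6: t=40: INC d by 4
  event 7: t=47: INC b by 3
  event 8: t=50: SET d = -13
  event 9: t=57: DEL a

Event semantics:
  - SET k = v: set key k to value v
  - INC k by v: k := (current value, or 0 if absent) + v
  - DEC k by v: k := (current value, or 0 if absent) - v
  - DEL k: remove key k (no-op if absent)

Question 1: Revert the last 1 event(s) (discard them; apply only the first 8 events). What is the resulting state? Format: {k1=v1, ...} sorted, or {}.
Answer: {a=-5, b=49, c=-3, d=-13}

Derivation:
Keep first 8 events (discard last 1):
  after event 1 (t=10: SET c = -10): {c=-10}
  after event 2 (t=18: SET a = -3): {a=-3, c=-10}
  after event 3 (t=28: DEC a by 2): {a=-5, c=-10}
  after event 4 (t=30: SET c = -3): {a=-5, c=-3}
  after event 5 (t=39: SET b = 46): {a=-5, b=46, c=-3}
  after event 6 (t=40: INC d by 4): {a=-5, b=46, c=-3, d=4}
  after event 7 (t=47: INC b by 3): {a=-5, b=49, c=-3, d=4}
  after event 8 (t=50: SET d = -13): {a=-5, b=49, c=-3, d=-13}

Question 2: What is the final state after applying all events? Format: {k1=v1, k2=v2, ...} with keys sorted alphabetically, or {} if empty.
  after event 1 (t=10: SET c = -10): {c=-10}
  after event 2 (t=18: SET a = -3): {a=-3, c=-10}
  after event 3 (t=28: DEC a by 2): {a=-5, c=-10}
  after event 4 (t=30: SET c = -3): {a=-5, c=-3}
  after event 5 (t=39: SET b = 46): {a=-5, b=46, c=-3}
  after event 6 (t=40: INC d by 4): {a=-5, b=46, c=-3, d=4}
  after event 7 (t=47: INC b by 3): {a=-5, b=49, c=-3, d=4}
  after event 8 (t=50: SET d = -13): {a=-5, b=49, c=-3, d=-13}
  after event 9 (t=57: DEL a): {b=49, c=-3, d=-13}

Answer: {b=49, c=-3, d=-13}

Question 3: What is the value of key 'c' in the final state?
Answer: -3

Derivation:
Track key 'c' through all 9 events:
  event 1 (t=10: SET c = -10): c (absent) -> -10
  event 2 (t=18: SET a = -3): c unchanged
  event 3 (t=28: DEC a by 2): c unchanged
  event 4 (t=30: SET c = -3): c -10 -> -3
  event 5 (t=39: SET b = 46): c unchanged
  event 6 (t=40: INC d by 4): c unchanged
  event 7 (t=47: INC b by 3): c unchanged
  event 8 (t=50: SET d = -13): c unchanged
  event 9 (t=57: DEL a): c unchanged
Final: c = -3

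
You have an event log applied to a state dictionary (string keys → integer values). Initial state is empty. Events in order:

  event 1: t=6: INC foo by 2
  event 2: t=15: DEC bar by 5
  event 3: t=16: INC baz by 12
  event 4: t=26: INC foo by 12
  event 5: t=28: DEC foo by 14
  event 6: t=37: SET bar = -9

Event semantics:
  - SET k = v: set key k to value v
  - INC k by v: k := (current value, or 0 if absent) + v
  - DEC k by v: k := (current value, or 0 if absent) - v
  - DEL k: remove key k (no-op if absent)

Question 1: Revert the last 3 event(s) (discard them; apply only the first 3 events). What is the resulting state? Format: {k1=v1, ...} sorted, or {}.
Answer: {bar=-5, baz=12, foo=2}

Derivation:
Keep first 3 events (discard last 3):
  after event 1 (t=6: INC foo by 2): {foo=2}
  after event 2 (t=15: DEC bar by 5): {bar=-5, foo=2}
  after event 3 (t=16: INC baz by 12): {bar=-5, baz=12, foo=2}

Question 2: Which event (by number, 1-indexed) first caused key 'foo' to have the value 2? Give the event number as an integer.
Looking for first event where foo becomes 2:
  event 1: foo (absent) -> 2  <-- first match

Answer: 1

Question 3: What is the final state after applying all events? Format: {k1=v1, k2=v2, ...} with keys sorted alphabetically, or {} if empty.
Answer: {bar=-9, baz=12, foo=0}

Derivation:
  after event 1 (t=6: INC foo by 2): {foo=2}
  after event 2 (t=15: DEC bar by 5): {bar=-5, foo=2}
  after event 3 (t=16: INC baz by 12): {bar=-5, baz=12, foo=2}
  after event 4 (t=26: INC foo by 12): {bar=-5, baz=12, foo=14}
  after event 5 (t=28: DEC foo by 14): {bar=-5, baz=12, foo=0}
  after event 6 (t=37: SET bar = -9): {bar=-9, baz=12, foo=0}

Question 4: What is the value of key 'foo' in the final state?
Track key 'foo' through all 6 events:
  event 1 (t=6: INC foo by 2): foo (absent) -> 2
  event 2 (t=15: DEC bar by 5): foo unchanged
  event 3 (t=16: INC baz by 12): foo unchanged
  event 4 (t=26: INC foo by 12): foo 2 -> 14
  event 5 (t=28: DEC foo by 14): foo 14 -> 0
  event 6 (t=37: SET bar = -9): foo unchanged
Final: foo = 0

Answer: 0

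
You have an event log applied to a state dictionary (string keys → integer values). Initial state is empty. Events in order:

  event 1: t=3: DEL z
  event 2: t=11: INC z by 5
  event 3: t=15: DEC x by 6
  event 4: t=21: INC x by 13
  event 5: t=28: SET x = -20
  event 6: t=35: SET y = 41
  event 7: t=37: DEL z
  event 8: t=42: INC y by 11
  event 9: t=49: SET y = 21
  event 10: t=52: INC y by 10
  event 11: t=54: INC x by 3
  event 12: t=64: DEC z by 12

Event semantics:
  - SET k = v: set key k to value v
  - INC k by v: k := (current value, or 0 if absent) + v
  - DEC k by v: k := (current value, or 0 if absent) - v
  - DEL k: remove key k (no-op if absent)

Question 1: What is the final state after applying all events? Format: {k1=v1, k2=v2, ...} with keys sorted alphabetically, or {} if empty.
  after event 1 (t=3: DEL z): {}
  after event 2 (t=11: INC z by 5): {z=5}
  after event 3 (t=15: DEC x by 6): {x=-6, z=5}
  after event 4 (t=21: INC x by 13): {x=7, z=5}
  after event 5 (t=28: SET x = -20): {x=-20, z=5}
  after event 6 (t=35: SET y = 41): {x=-20, y=41, z=5}
  after event 7 (t=37: DEL z): {x=-20, y=41}
  after event 8 (t=42: INC y by 11): {x=-20, y=52}
  after event 9 (t=49: SET y = 21): {x=-20, y=21}
  after event 10 (t=52: INC y by 10): {x=-20, y=31}
  after event 11 (t=54: INC x by 3): {x=-17, y=31}
  after event 12 (t=64: DEC z by 12): {x=-17, y=31, z=-12}

Answer: {x=-17, y=31, z=-12}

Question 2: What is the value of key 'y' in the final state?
Track key 'y' through all 12 events:
  event 1 (t=3: DEL z): y unchanged
  event 2 (t=11: INC z by 5): y unchanged
  event 3 (t=15: DEC x by 6): y unchanged
  event 4 (t=21: INC x by 13): y unchanged
  event 5 (t=28: SET x = -20): y unchanged
  event 6 (t=35: SET y = 41): y (absent) -> 41
  event 7 (t=37: DEL z): y unchanged
  event 8 (t=42: INC y by 11): y 41 -> 52
  event 9 (t=49: SET y = 21): y 52 -> 21
  event 10 (t=52: INC y by 10): y 21 -> 31
  event 11 (t=54: INC x by 3): y unchanged
  event 12 (t=64: DEC z by 12): y unchanged
Final: y = 31

Answer: 31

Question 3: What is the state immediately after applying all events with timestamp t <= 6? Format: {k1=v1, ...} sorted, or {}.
Answer: {}

Derivation:
Apply events with t <= 6 (1 events):
  after event 1 (t=3: DEL z): {}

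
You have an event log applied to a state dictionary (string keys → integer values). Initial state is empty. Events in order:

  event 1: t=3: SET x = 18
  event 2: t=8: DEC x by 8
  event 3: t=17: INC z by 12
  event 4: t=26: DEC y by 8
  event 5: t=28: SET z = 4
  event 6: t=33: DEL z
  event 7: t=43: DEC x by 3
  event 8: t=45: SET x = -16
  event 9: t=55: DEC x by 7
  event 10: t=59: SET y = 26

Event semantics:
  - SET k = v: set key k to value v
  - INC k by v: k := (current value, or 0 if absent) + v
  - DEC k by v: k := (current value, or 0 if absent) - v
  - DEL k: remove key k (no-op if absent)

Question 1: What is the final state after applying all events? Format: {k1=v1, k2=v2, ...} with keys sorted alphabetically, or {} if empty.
  after event 1 (t=3: SET x = 18): {x=18}
  after event 2 (t=8: DEC x by 8): {x=10}
  after event 3 (t=17: INC z by 12): {x=10, z=12}
  after event 4 (t=26: DEC y by 8): {x=10, y=-8, z=12}
  after event 5 (t=28: SET z = 4): {x=10, y=-8, z=4}
  after event 6 (t=33: DEL z): {x=10, y=-8}
  after event 7 (t=43: DEC x by 3): {x=7, y=-8}
  after event 8 (t=45: SET x = -16): {x=-16, y=-8}
  after event 9 (t=55: DEC x by 7): {x=-23, y=-8}
  after event 10 (t=59: SET y = 26): {x=-23, y=26}

Answer: {x=-23, y=26}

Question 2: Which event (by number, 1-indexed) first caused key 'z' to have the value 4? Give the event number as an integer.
Looking for first event where z becomes 4:
  event 3: z = 12
  event 4: z = 12
  event 5: z 12 -> 4  <-- first match

Answer: 5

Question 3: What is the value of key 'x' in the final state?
Answer: -23

Derivation:
Track key 'x' through all 10 events:
  event 1 (t=3: SET x = 18): x (absent) -> 18
  event 2 (t=8: DEC x by 8): x 18 -> 10
  event 3 (t=17: INC z by 12): x unchanged
  event 4 (t=26: DEC y by 8): x unchanged
  event 5 (t=28: SET z = 4): x unchanged
  event 6 (t=33: DEL z): x unchanged
  event 7 (t=43: DEC x by 3): x 10 -> 7
  event 8 (t=45: SET x = -16): x 7 -> -16
  event 9 (t=55: DEC x by 7): x -16 -> -23
  event 10 (t=59: SET y = 26): x unchanged
Final: x = -23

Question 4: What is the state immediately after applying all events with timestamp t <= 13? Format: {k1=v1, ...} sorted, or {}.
Apply events with t <= 13 (2 events):
  after event 1 (t=3: SET x = 18): {x=18}
  after event 2 (t=8: DEC x by 8): {x=10}

Answer: {x=10}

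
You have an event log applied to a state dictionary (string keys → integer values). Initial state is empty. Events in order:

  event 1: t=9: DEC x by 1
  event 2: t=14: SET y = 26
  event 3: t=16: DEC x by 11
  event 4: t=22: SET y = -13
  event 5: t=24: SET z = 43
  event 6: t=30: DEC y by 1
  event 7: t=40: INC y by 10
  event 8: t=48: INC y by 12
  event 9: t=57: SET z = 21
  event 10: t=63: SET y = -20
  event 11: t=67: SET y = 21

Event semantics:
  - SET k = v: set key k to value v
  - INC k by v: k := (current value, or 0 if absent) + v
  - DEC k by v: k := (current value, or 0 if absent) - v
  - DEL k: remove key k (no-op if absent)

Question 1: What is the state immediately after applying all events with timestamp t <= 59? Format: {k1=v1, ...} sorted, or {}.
Answer: {x=-12, y=8, z=21}

Derivation:
Apply events with t <= 59 (9 events):
  after event 1 (t=9: DEC x by 1): {x=-1}
  after event 2 (t=14: SET y = 26): {x=-1, y=26}
  after event 3 (t=16: DEC x by 11): {x=-12, y=26}
  after event 4 (t=22: SET y = -13): {x=-12, y=-13}
  after event 5 (t=24: SET z = 43): {x=-12, y=-13, z=43}
  after event 6 (t=30: DEC y by 1): {x=-12, y=-14, z=43}
  after event 7 (t=40: INC y by 10): {x=-12, y=-4, z=43}
  after event 8 (t=48: INC y by 12): {x=-12, y=8, z=43}
  after event 9 (t=57: SET z = 21): {x=-12, y=8, z=21}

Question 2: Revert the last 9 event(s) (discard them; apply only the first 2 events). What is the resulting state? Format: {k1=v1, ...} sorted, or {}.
Answer: {x=-1, y=26}

Derivation:
Keep first 2 events (discard last 9):
  after event 1 (t=9: DEC x by 1): {x=-1}
  after event 2 (t=14: SET y = 26): {x=-1, y=26}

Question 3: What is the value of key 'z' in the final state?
Answer: 21

Derivation:
Track key 'z' through all 11 events:
  event 1 (t=9: DEC x by 1): z unchanged
  event 2 (t=14: SET y = 26): z unchanged
  event 3 (t=16: DEC x by 11): z unchanged
  event 4 (t=22: SET y = -13): z unchanged
  event 5 (t=24: SET z = 43): z (absent) -> 43
  event 6 (t=30: DEC y by 1): z unchanged
  event 7 (t=40: INC y by 10): z unchanged
  event 8 (t=48: INC y by 12): z unchanged
  event 9 (t=57: SET z = 21): z 43 -> 21
  event 10 (t=63: SET y = -20): z unchanged
  event 11 (t=67: SET y = 21): z unchanged
Final: z = 21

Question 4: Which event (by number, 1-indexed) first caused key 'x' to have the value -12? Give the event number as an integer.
Answer: 3

Derivation:
Looking for first event where x becomes -12:
  event 1: x = -1
  event 2: x = -1
  event 3: x -1 -> -12  <-- first match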